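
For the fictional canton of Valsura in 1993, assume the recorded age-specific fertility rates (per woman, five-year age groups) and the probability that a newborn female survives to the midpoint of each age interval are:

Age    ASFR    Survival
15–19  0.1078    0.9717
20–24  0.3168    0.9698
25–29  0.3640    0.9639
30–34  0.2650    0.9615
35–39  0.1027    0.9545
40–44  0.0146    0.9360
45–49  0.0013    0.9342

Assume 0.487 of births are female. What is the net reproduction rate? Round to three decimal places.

Proportion female at birth = 0.487.
Each age group contributes 5 × ASFR × survival:
  15–19: 5 × 0.1078 × 0.9717 = 0.52375
  20–24: 5 × 0.3168 × 0.9698 = 1.53616
  25–29: 5 × 0.3640 × 0.9639 = 1.75430
  30–34: 5 × 0.2650 × 0.9615 = 1.27399
  35–39: 5 × 0.1027 × 0.9545 = 0.49014
  40–44: 5 × 0.0146 × 0.9360 = 0.06833
  45–49: 5 × 0.0013 × 0.9342 = 0.00607
Sum = 5.65274
NRR = 0.487 × 5.65274 = 2.75288
NRR > 1, so each generation more than replaces itself.

2.753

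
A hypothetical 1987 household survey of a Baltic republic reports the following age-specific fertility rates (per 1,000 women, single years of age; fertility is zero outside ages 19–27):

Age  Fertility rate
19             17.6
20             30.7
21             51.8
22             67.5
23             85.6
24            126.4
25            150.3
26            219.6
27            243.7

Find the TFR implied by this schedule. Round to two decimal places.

0.99

Sum of ASFRs = 17.6 + 30.7 + 51.8 + 67.5 + 85.6 + 126.4 + 150.3 + 219.6 + 243.7 = 993.2
TFR = 993.2 / 1000 = 0.9932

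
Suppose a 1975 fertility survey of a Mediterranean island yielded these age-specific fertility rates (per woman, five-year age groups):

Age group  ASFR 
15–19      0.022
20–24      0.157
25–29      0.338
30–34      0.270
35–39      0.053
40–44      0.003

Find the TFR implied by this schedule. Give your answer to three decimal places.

4.215

Sum of ASFRs = 0.022 + 0.157 + 0.338 + 0.270 + 0.053 + 0.003 = 0.843
TFR = 5 × 0.843 = 4.215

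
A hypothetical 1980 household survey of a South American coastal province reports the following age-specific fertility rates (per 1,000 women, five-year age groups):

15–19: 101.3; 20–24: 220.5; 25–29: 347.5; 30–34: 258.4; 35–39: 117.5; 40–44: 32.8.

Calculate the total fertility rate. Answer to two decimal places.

Sum of ASFRs = 101.3 + 220.5 + 347.5 + 258.4 + 117.5 + 32.8 = 1078.0
TFR = 5 × 1078.0 / 1000 = 5.39

5.39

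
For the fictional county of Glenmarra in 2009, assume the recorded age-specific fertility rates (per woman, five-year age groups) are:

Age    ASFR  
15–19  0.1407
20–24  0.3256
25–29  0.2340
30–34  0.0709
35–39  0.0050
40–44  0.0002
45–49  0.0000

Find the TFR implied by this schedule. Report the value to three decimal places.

3.882

Sum of ASFRs = 0.1407 + 0.3256 + 0.2340 + 0.0709 + 0.0050 + 0.0002 + 0.0000 = 0.7764
TFR = 5 × 0.7764 = 3.882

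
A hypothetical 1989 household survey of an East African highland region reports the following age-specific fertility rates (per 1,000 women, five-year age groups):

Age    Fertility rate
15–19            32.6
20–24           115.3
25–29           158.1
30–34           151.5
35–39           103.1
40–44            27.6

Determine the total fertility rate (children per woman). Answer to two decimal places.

2.94

Sum of ASFRs = 32.6 + 115.3 + 158.1 + 151.5 + 103.1 + 27.6 = 588.2
TFR = 5 × 588.2 / 1000 = 2.941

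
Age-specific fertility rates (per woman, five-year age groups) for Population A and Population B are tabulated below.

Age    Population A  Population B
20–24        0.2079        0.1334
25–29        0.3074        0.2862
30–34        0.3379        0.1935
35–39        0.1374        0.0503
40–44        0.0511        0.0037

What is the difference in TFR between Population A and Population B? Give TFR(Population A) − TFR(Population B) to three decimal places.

Population A:
  Sum of ASFRs = 0.2079 + 0.3074 + 0.3379 + 0.1374 + 0.0511 = 1.0417
  TFR = 5 × 1.0417 = 5.2085
Population B:
  Sum of ASFRs = 0.1334 + 0.2862 + 0.1935 + 0.0503 + 0.0037 = 0.6671
  TFR = 5 × 0.6671 = 3.3355
Difference = 5.2085 − 3.3355 = 1.873

1.873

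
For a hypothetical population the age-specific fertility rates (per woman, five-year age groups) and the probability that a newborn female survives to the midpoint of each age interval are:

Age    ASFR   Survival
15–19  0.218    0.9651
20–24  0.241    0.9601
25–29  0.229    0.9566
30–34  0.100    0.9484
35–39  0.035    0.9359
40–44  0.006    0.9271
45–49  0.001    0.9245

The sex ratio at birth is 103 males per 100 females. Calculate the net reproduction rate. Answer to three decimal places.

Proportion female at birth = 100 / (100 + 103) = 0.49261.
Each age group contributes 5 × ASFR × survival:
  15–19: 5 × 0.218 × 0.9651 = 1.05196
  20–24: 5 × 0.241 × 0.9601 = 1.15692
  25–29: 5 × 0.229 × 0.9566 = 1.09531
  30–34: 5 × 0.100 × 0.9484 = 0.47420
  35–39: 5 × 0.035 × 0.9359 = 0.16378
  40–44: 5 × 0.006 × 0.9271 = 0.02781
  45–49: 5 × 0.001 × 0.9245 = 0.00462
Sum = 3.97460
NRR = 0.49261 × 3.97460 = 1.95793

1.958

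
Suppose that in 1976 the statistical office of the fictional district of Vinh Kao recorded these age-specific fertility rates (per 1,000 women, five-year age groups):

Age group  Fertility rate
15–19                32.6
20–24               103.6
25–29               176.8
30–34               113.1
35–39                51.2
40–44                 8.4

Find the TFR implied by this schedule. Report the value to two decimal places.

Sum of ASFRs = 32.6 + 103.6 + 176.8 + 113.1 + 51.2 + 8.4 = 485.7
TFR = 5 × 485.7 / 1000 = 2.4285

2.43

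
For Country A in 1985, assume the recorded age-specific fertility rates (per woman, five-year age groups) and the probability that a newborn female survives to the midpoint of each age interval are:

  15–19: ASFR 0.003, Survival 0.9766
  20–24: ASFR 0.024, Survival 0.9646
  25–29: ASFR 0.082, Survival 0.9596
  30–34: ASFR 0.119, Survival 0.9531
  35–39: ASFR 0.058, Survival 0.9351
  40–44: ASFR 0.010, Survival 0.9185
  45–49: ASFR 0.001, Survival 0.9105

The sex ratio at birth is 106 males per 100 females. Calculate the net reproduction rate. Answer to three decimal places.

0.686

Proportion female at birth = 100 / (100 + 106) = 0.48544.
Survival-weighted fertility by age (5·fₓ·Sₓ):
  15–19: 5 × 0.003 × 0.9766 = 0.01465
  20–24: 5 × 0.024 × 0.9646 = 0.11575
  25–29: 5 × 0.082 × 0.9596 = 0.39344
  30–34: 5 × 0.119 × 0.9531 = 0.56709
  35–39: 5 × 0.058 × 0.9351 = 0.27118
  40–44: 5 × 0.010 × 0.9185 = 0.04593
  45–49: 5 × 0.001 × 0.9105 = 0.00455
Sum = 1.41259
NRR = 0.48544 × 1.41259 = 0.68573
An NRR under 1 implies long-run decline under these rates.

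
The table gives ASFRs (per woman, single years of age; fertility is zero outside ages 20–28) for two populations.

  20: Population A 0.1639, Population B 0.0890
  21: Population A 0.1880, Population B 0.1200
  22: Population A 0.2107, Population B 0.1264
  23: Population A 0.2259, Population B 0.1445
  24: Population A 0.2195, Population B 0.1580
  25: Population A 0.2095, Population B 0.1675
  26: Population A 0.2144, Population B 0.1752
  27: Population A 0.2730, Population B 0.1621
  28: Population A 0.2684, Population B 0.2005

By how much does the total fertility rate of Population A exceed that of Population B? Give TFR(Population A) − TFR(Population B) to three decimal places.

Population A:
  Sum of ASFRs = 0.1639 + 0.1880 + 0.2107 + 0.2259 + 0.2195 + 0.2095 + 0.2144 + 0.2730 + 0.2684 = 1.9733
  TFR = 1.9733
Population B:
  Sum of ASFRs = 0.0890 + 0.1200 + 0.1264 + 0.1445 + 0.1580 + 0.1675 + 0.1752 + 0.1621 + 0.2005 = 1.3432
  TFR = 1.3432
Difference = 1.9733 − 1.3432 = 0.6301

0.630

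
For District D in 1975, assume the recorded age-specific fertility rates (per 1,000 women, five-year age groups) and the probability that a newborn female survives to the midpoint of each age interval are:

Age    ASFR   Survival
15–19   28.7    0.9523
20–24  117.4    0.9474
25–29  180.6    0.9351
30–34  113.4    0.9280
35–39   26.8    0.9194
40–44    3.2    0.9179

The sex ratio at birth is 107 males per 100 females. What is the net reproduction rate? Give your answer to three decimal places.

1.063

Proportion female at birth = 100 / (100 + 107) = 0.48309.
Each age group contributes 5 × ASFR × survival:
  15–19: 5 × 28.7/1000 × 0.9523 = 0.13666
  20–24: 5 × 117.4/1000 × 0.9474 = 0.55612
  25–29: 5 × 180.6/1000 × 0.9351 = 0.84440
  30–34: 5 × 113.4/1000 × 0.9280 = 0.52618
  35–39: 5 × 26.8/1000 × 0.9194 = 0.12320
  40–44: 5 × 3.2/1000 × 0.9179 = 0.01469
Sum = 2.20125
NRR = 0.48309 × 2.20125 = 1.06340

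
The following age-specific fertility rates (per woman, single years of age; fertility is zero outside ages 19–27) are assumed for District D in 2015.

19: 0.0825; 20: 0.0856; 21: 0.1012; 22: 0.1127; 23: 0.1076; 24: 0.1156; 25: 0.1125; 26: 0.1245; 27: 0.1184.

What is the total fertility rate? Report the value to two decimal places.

Sum of ASFRs = 0.0825 + 0.0856 + 0.1012 + 0.1127 + 0.1076 + 0.1156 + 0.1125 + 0.1245 + 0.1184 = 0.9606
TFR = 0.9606

0.96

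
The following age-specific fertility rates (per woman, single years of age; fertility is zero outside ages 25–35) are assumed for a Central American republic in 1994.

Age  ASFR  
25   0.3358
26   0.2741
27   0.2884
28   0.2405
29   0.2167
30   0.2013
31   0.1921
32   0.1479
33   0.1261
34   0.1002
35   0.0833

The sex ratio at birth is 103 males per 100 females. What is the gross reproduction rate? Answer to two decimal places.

Proportion female at birth = 100 / (100 + 103) = 0.49261.
Sum of ASFRs = 0.3358 + 0.2741 + 0.2884 + 0.2405 + 0.2167 + 0.2013 + 0.1921 + 0.1479 + 0.1261 + 0.1002 + 0.0833 = 2.2064
TFR = 2.2064
GRR = 0.49261 × 2.2064 = 1.08689

1.09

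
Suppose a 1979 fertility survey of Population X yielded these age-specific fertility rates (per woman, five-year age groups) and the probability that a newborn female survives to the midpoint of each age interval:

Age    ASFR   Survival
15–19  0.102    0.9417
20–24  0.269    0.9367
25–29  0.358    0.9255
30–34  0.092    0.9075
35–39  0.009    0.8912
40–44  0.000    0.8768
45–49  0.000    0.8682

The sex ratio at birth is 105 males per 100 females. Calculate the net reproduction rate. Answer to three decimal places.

Proportion female at birth = 100 / (100 + 105) = 0.48780.
Survival-weighted fertility by age (5·fₓ·Sₓ):
  15–19: 5 × 0.102 × 0.9417 = 0.48027
  20–24: 5 × 0.269 × 0.9367 = 1.25986
  25–29: 5 × 0.358 × 0.9255 = 1.65665
  30–34: 5 × 0.092 × 0.9075 = 0.41745
  35–39: 5 × 0.009 × 0.8912 = 0.04010
  40–44: 5 × 0.000 × 0.8768 = 0.00000
  45–49: 5 × 0.000 × 0.8682 = 0.00000
Sum = 3.85433
NRR = 0.48780 × 3.85433 = 1.88014

1.880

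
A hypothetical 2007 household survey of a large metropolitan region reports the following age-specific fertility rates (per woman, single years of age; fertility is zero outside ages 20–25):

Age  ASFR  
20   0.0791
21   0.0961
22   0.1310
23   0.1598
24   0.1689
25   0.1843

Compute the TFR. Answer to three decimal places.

Sum of ASFRs = 0.0791 + 0.0961 + 0.1310 + 0.1598 + 0.1689 + 0.1843 = 0.8192
TFR = 0.8192

0.819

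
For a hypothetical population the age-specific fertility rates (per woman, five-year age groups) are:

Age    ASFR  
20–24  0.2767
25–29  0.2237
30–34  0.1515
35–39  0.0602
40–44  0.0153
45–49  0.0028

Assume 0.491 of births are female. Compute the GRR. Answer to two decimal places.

Proportion female at birth = 0.491.
Sum of ASFRs = 0.2767 + 0.2237 + 0.1515 + 0.0602 + 0.0153 + 0.0028 = 0.7302
TFR = 5 × 0.7302 = 3.651
GRR = 0.491 × 3.651 = 1.79264

1.79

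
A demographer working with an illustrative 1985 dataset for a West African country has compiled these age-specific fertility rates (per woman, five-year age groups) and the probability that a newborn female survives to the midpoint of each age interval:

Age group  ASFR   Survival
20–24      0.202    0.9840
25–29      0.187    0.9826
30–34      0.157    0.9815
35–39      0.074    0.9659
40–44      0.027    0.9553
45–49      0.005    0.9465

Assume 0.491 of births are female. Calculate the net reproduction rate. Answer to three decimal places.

Proportion female at birth = 0.491.
Per-age-group product (5 × ASFR × survival probability):
  20–24: 5 × 0.202 × 0.9840 = 0.99384
  25–29: 5 × 0.187 × 0.9826 = 0.91873
  30–34: 5 × 0.157 × 0.9815 = 0.77048
  35–39: 5 × 0.074 × 0.9659 = 0.35738
  40–44: 5 × 0.027 × 0.9553 = 0.12897
  45–49: 5 × 0.005 × 0.9465 = 0.02366
Sum = 3.19306
NRR = 0.491 × 3.19306 = 1.56779
An NRR exceeding 1 indicates intrinsic growth under these rates.

1.568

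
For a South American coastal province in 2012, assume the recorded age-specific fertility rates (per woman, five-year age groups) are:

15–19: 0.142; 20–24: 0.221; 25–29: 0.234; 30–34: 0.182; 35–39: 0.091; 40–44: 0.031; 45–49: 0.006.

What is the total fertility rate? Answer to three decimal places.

Sum of ASFRs = 0.142 + 0.221 + 0.234 + 0.182 + 0.091 + 0.031 + 0.006 = 0.907
TFR = 5 × 0.907 = 4.535

4.535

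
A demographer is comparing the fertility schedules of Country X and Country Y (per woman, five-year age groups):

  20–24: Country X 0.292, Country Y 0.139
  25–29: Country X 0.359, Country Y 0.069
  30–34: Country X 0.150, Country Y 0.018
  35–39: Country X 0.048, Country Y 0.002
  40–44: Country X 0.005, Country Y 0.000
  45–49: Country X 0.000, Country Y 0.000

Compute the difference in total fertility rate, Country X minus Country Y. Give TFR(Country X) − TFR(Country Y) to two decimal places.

Country X:
  Sum of ASFRs = 0.292 + 0.359 + 0.150 + 0.048 + 0.005 + 0.000 = 0.854
  TFR = 5 × 0.854 = 4.27
Country Y:
  Sum of ASFRs = 0.139 + 0.069 + 0.018 + 0.002 + 0.000 + 0.000 = 0.228
  TFR = 5 × 0.228 = 1.14
Difference = 4.27 − 1.14 = 3.13

3.13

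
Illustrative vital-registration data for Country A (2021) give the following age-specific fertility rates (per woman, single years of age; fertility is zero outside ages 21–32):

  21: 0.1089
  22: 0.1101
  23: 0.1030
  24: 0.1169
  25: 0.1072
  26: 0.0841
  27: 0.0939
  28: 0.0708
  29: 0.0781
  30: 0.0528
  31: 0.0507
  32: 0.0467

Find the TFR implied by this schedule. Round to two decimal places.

Sum of ASFRs = 0.1089 + 0.1101 + 0.1030 + 0.1169 + 0.1072 + 0.0841 + 0.0939 + 0.0708 + 0.0781 + 0.0528 + 0.0507 + 0.0467 = 1.0232
TFR = 1.0232

1.02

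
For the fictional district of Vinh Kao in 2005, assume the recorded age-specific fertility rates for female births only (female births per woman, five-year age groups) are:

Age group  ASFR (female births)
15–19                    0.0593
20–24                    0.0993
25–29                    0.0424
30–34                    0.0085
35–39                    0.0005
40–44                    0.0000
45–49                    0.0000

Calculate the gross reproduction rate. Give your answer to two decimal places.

Sum of female ASFRs = 0.0593 + 0.0993 + 0.0424 + 0.0085 + 0.0005 + 0.0000 + 0.0000 = 0.2100
GRR = 5 × 0.2100 = 1.05

1.05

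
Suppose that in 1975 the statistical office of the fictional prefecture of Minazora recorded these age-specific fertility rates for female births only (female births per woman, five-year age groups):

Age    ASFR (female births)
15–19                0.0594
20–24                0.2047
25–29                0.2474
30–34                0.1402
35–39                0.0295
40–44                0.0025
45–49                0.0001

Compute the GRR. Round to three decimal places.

3.419

Sum of female ASFRs = 0.0594 + 0.2047 + 0.2474 + 0.1402 + 0.0295 + 0.0025 + 0.0001 = 0.6838
GRR = 5 × 0.6838 = 3.419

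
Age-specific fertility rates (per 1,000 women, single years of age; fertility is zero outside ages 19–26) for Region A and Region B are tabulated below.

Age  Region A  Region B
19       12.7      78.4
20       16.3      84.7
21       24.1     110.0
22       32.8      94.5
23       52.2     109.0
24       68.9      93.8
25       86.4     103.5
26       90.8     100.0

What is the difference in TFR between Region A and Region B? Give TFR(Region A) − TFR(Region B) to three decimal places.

Region A:
  Sum of ASFRs = 12.7 + 16.3 + 24.1 + 32.8 + 52.2 + 68.9 + 86.4 + 90.8 = 384.2
  TFR = 384.2 / 1000 = 0.3842
Region B:
  Sum of ASFRs = 78.4 + 84.7 + 110.0 + 94.5 + 109.0 + 93.8 + 103.5 + 100.0 = 773.9
  TFR = 773.9 / 1000 = 0.7739
Difference = 0.3842 − 0.7739 = -0.3897

-0.390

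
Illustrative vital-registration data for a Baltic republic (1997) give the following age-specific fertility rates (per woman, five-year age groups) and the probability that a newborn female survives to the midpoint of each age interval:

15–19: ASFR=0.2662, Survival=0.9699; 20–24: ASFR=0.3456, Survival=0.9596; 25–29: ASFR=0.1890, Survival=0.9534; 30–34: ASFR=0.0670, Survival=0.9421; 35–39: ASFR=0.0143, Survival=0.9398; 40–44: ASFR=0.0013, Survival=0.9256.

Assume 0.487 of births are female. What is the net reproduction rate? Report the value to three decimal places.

2.064

Proportion female at birth = 0.487.
Per-age-group product (5 × ASFR × survival probability):
  15–19: 5 × 0.2662 × 0.9699 = 1.29094
  20–24: 5 × 0.3456 × 0.9596 = 1.65819
  25–29: 5 × 0.1890 × 0.9534 = 0.90096
  30–34: 5 × 0.0670 × 0.9421 = 0.31560
  35–39: 5 × 0.0143 × 0.9398 = 0.06720
  40–44: 5 × 0.0013 × 0.9256 = 0.00602
Sum = 4.23891
NRR = 0.487 × 4.23891 = 2.06435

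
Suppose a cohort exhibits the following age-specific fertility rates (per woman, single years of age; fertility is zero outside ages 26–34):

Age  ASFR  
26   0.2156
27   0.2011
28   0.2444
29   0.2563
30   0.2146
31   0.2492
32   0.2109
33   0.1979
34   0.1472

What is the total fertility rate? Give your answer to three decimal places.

Sum of ASFRs = 0.2156 + 0.2011 + 0.2444 + 0.2563 + 0.2146 + 0.2492 + 0.2109 + 0.1979 + 0.1472 = 1.9372
TFR = 1.9372

1.937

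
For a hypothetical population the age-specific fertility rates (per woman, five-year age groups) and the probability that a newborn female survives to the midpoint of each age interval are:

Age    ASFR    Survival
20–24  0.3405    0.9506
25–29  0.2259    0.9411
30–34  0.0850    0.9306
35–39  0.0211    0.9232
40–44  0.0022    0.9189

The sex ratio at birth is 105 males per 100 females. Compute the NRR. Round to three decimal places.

Proportion female at birth = 100 / (100 + 105) = 0.48780.
Survival-weighted fertility by age (5·fₓ·Sₓ):
  20–24: 5 × 0.3405 × 0.9506 = 1.61840
  25–29: 5 × 0.2259 × 0.9411 = 1.06297
  30–34: 5 × 0.0850 × 0.9306 = 0.39551
  35–39: 5 × 0.0211 × 0.9232 = 0.09740
  40–44: 5 × 0.0022 × 0.9189 = 0.01011
Sum = 3.18439
NRR = 0.48780 × 3.18439 = 1.55335

1.553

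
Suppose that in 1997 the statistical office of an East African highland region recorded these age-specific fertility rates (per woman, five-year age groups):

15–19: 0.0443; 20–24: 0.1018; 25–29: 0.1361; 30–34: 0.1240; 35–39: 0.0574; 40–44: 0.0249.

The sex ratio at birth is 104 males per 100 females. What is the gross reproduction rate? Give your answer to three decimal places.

1.197

Proportion female at birth = 100 / (100 + 104) = 0.49020.
Sum of ASFRs = 0.0443 + 0.1018 + 0.1361 + 0.1240 + 0.0574 + 0.0249 = 0.4885
TFR = 5 × 0.4885 = 2.4425
GRR = 0.49020 × 2.4425 = 1.19731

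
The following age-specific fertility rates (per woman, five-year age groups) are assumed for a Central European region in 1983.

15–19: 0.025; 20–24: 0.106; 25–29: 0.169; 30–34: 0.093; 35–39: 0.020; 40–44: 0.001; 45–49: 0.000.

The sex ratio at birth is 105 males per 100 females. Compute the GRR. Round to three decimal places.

Proportion female at birth = 100 / (100 + 105) = 0.48780.
Sum of ASFRs = 0.025 + 0.106 + 0.169 + 0.093 + 0.020 + 0.001 + 0.000 = 0.414
TFR = 5 × 0.414 = 2.07
GRR = 0.48780 × 2.07 = 1.00975

1.010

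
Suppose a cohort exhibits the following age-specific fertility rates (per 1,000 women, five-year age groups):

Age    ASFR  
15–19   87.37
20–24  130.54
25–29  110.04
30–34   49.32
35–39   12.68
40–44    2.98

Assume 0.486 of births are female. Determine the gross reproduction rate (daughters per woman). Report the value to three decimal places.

Proportion female at birth = 0.486.
Sum of ASFRs = 87.37 + 130.54 + 110.04 + 49.32 + 12.68 + 2.98 = 392.93
TFR = 5 × 392.93 / 1000 = 1.96465
GRR = 0.486 × 1.96465 = 0.95482

0.955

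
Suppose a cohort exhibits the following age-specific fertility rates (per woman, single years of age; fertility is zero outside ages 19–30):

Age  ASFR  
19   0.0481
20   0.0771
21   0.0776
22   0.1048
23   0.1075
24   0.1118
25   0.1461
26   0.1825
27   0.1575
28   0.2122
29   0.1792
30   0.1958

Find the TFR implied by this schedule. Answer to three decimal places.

Sum of ASFRs = 0.0481 + 0.0771 + 0.0776 + 0.1048 + 0.1075 + 0.1118 + 0.1461 + 0.1825 + 0.1575 + 0.2122 + 0.1792 + 0.1958 = 1.6002
TFR = 1.6002

1.600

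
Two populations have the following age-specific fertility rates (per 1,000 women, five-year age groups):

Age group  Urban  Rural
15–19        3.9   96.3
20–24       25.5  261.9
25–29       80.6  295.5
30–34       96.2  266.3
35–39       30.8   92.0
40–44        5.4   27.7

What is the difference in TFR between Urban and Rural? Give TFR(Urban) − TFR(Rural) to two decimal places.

-3.99

Urban:
  Sum of ASFRs = 3.9 + 25.5 + 80.6 + 96.2 + 30.8 + 5.4 = 242.4
  TFR = 5 × 242.4 / 1000 = 1.212
Rural:
  Sum of ASFRs = 96.3 + 261.9 + 295.5 + 266.3 + 92.0 + 27.7 = 1039.7
  TFR = 5 × 1039.7 / 1000 = 5.1985
Difference = 1.212 − 5.1985 = -3.9865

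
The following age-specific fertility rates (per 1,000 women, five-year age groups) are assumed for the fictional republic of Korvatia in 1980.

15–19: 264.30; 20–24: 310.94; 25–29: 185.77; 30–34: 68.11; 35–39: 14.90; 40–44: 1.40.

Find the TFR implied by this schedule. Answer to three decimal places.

4.227

Sum of ASFRs = 264.30 + 310.94 + 185.77 + 68.11 + 14.90 + 1.40 = 845.42
TFR = 5 × 845.42 / 1000 = 4.2271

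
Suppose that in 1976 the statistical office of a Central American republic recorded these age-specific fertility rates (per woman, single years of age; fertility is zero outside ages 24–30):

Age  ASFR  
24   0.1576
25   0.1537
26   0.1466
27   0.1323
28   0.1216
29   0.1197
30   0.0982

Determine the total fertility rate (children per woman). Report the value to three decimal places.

Sum of ASFRs = 0.1576 + 0.1537 + 0.1466 + 0.1323 + 0.1216 + 0.1197 + 0.0982 = 0.9297
TFR = 0.9297

0.930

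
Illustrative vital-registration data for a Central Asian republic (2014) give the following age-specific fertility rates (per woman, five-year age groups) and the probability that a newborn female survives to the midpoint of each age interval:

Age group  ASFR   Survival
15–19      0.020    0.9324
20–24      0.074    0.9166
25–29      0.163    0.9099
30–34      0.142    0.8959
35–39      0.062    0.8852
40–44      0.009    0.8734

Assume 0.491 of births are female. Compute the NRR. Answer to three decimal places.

Proportion female at birth = 0.491.
Survival-weighted fertility by age (5·fₓ·Sₓ):
  15–19: 5 × 0.020 × 0.9324 = 0.09324
  20–24: 5 × 0.074 × 0.9166 = 0.33914
  25–29: 5 × 0.163 × 0.9099 = 0.74157
  30–34: 5 × 0.142 × 0.8959 = 0.63609
  35–39: 5 × 0.062 × 0.8852 = 0.27441
  40–44: 5 × 0.009 × 0.8734 = 0.03930
Sum = 2.12375
NRR = 0.491 × 2.12375 = 1.04276
An NRR exceeding 1 indicates intrinsic growth under these rates.

1.043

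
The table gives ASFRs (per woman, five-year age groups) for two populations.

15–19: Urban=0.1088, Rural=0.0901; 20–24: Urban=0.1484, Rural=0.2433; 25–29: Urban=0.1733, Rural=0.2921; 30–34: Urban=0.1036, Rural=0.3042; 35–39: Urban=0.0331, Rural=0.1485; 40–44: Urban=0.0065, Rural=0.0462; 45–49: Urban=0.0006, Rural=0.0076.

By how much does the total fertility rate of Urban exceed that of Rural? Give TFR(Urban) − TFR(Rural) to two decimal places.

Urban:
  Sum of ASFRs = 0.1088 + 0.1484 + 0.1733 + 0.1036 + 0.0331 + 0.0065 + 0.0006 = 0.5743
  TFR = 5 × 0.5743 = 2.8715
Rural:
  Sum of ASFRs = 0.0901 + 0.2433 + 0.2921 + 0.3042 + 0.1485 + 0.0462 + 0.0076 = 1.1320
  TFR = 5 × 1.1320 = 5.66
Difference = 2.8715 − 5.66 = -2.7885

-2.79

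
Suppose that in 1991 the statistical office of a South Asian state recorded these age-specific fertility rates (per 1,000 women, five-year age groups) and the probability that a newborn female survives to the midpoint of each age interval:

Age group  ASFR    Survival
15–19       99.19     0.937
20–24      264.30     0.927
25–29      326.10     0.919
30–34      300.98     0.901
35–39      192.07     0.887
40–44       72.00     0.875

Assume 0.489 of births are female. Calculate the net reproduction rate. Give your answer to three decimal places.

Proportion female at birth = 0.489.
Weighting each age-specific rate by interval width and survival:
  15–19: 5 × 99.19/1000 × 0.937 = 0.46471
  20–24: 5 × 264.30/1000 × 0.927 = 1.22503
  25–29: 5 × 326.10/1000 × 0.919 = 1.49843
  30–34: 5 × 300.98/1000 × 0.901 = 1.35591
  35–39: 5 × 192.07/1000 × 0.887 = 0.85183
  40–44: 5 × 72.00/1000 × 0.875 = 0.31500
Sum = 5.71091
NRR = 0.489 × 5.71091 = 2.79263

2.793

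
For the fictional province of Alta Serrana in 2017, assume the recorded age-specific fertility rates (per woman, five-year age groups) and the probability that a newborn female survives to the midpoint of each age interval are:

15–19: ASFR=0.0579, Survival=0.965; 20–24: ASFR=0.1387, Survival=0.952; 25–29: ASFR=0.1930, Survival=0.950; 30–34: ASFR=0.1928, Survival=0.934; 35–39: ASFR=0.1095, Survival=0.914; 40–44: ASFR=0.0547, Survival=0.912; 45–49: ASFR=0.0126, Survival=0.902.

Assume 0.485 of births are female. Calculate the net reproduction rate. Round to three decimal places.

1.728

Proportion female at birth = 0.485.
Weighting each age-specific rate by interval width and survival:
  15–19: 5 × 0.0579 × 0.965 = 0.27937
  20–24: 5 × 0.1387 × 0.952 = 0.66021
  25–29: 5 × 0.1930 × 0.950 = 0.91675
  30–34: 5 × 0.1928 × 0.934 = 0.90038
  35–39: 5 × 0.1095 × 0.914 = 0.50042
  40–44: 5 × 0.0547 × 0.912 = 0.24943
  45–49: 5 × 0.0126 × 0.902 = 0.05683
Sum = 3.56339
NRR = 0.485 × 3.56339 = 1.72824
An NRR exceeding 1 indicates intrinsic growth under these rates.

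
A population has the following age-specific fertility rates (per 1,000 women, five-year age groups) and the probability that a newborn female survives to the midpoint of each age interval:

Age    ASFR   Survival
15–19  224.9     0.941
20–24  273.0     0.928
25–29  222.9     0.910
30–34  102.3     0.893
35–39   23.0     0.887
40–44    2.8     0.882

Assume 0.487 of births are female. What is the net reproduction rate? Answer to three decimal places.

1.904

Proportion female at birth = 0.487.
Survival-weighted fertility by age (5·fₓ·Sₓ):
  15–19: 5 × 224.9/1000 × 0.941 = 1.05815
  20–24: 5 × 273.0/1000 × 0.928 = 1.26672
  25–29: 5 × 222.9/1000 × 0.910 = 1.01420
  30–34: 5 × 102.3/1000 × 0.893 = 0.45677
  35–39: 5 × 23.0/1000 × 0.887 = 0.10201
  40–44: 5 × 2.8/1000 × 0.882 = 0.01235
Sum = 3.91020
NRR = 0.487 × 3.91020 = 1.90427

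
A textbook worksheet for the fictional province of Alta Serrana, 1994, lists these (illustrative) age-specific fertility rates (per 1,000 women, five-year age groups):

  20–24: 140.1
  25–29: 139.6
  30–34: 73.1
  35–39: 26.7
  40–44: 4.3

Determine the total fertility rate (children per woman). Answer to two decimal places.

Sum of ASFRs = 140.1 + 139.6 + 73.1 + 26.7 + 4.3 = 383.8
TFR = 5 × 383.8 / 1000 = 1.919

1.92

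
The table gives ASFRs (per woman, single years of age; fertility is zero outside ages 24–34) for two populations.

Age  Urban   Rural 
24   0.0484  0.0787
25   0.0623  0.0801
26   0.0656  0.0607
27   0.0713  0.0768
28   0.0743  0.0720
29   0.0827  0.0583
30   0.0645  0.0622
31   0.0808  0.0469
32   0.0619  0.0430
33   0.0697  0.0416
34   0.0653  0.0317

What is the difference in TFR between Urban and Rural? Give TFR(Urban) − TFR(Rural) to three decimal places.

Urban:
  Sum of ASFRs = 0.0484 + 0.0623 + 0.0656 + 0.0713 + 0.0743 + 0.0827 + 0.0645 + 0.0808 + 0.0619 + 0.0697 + 0.0653 = 0.7468
  TFR = 0.7468
Rural:
  Sum of ASFRs = 0.0787 + 0.0801 + 0.0607 + 0.0768 + 0.0720 + 0.0583 + 0.0622 + 0.0469 + 0.0430 + 0.0416 + 0.0317 = 0.6520
  TFR = 0.652
Difference = 0.7468 − 0.652 = 0.0948

0.095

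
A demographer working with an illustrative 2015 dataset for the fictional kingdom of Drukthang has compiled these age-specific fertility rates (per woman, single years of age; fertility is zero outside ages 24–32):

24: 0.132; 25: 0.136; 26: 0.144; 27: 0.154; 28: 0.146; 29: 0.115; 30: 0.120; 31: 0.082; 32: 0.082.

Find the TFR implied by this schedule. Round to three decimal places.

Sum of ASFRs = 0.132 + 0.136 + 0.144 + 0.154 + 0.146 + 0.115 + 0.120 + 0.082 + 0.082 = 1.111
TFR = 1.111

1.111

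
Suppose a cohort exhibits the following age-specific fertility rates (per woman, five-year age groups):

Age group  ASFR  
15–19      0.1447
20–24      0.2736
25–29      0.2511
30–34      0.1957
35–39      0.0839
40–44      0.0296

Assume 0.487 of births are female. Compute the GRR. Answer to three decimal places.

Proportion female at birth = 0.487.
Sum of ASFRs = 0.1447 + 0.2736 + 0.2511 + 0.1957 + 0.0839 + 0.0296 = 0.9786
TFR = 5 × 0.9786 = 4.893
GRR = 0.487 × 4.893 = 2.38289

2.383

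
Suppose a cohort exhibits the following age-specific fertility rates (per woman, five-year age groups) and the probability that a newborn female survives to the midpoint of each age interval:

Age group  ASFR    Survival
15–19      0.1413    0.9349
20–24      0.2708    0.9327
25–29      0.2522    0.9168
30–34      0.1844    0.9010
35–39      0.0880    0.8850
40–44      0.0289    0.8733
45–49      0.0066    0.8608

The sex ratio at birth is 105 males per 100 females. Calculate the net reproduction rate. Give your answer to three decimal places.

2.173

Proportion female at birth = 100 / (100 + 105) = 0.48780.
Each age group contributes 5 × ASFR × survival:
  15–19: 5 × 0.1413 × 0.9349 = 0.66051
  20–24: 5 × 0.2708 × 0.9327 = 1.26288
  25–29: 5 × 0.2522 × 0.9168 = 1.15608
  30–34: 5 × 0.1844 × 0.9010 = 0.83072
  35–39: 5 × 0.0880 × 0.8850 = 0.38940
  40–44: 5 × 0.0289 × 0.8733 = 0.12619
  45–49: 5 × 0.0066 × 0.8608 = 0.02841
Sum = 4.45419
NRR = 0.48780 × 4.45419 = 2.17275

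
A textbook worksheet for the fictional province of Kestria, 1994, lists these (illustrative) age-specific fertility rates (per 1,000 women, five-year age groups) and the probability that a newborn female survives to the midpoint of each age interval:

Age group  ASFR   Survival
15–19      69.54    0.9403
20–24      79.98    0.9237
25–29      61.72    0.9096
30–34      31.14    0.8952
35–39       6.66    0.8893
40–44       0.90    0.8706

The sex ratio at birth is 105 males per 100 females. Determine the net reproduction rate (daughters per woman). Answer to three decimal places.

0.561

Proportion female at birth = 100 / (100 + 105) = 0.48780.
Per-age-group product (5 × ASFR × survival probability):
  15–19: 5 × 69.54/1000 × 0.9403 = 0.32694
  20–24: 5 × 79.98/1000 × 0.9237 = 0.36939
  25–29: 5 × 61.72/1000 × 0.9096 = 0.28070
  30–34: 5 × 31.14/1000 × 0.8952 = 0.13938
  35–39: 5 × 6.66/1000 × 0.8893 = 0.02961
  40–44: 5 × 0.90/1000 × 0.8706 = 0.00392
Sum = 1.14994
NRR = 0.48780 × 1.14994 = 0.56094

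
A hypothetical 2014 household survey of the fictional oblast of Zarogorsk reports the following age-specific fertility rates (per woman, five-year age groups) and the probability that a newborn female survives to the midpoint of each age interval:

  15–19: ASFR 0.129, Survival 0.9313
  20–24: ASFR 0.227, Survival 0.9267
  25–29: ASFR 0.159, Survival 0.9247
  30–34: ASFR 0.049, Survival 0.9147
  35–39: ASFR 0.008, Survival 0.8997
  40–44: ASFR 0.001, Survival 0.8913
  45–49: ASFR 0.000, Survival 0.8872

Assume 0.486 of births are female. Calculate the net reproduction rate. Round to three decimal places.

Proportion female at birth = 0.486.
Per-age-group product (5 × ASFR × survival probability):
  15–19: 5 × 0.129 × 0.9313 = 0.60069
  20–24: 5 × 0.227 × 0.9267 = 1.05180
  25–29: 5 × 0.159 × 0.9247 = 0.73514
  30–34: 5 × 0.049 × 0.9147 = 0.22410
  35–39: 5 × 0.008 × 0.8997 = 0.03599
  40–44: 5 × 0.001 × 0.8913 = 0.00446
  45–49: 5 × 0.000 × 0.8872 = 0.00000
Sum = 2.65218
NRR = 0.486 × 2.65218 = 1.28896

1.289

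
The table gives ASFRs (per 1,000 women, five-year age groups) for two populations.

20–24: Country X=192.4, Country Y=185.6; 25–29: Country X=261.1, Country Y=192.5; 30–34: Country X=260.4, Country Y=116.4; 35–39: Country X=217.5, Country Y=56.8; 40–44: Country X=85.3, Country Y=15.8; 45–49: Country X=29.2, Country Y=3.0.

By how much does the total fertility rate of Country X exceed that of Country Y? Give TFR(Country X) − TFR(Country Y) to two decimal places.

Country X:
  Sum of ASFRs = 192.4 + 261.1 + 260.4 + 217.5 + 85.3 + 29.2 = 1045.9
  TFR = 5 × 1045.9 / 1000 = 5.2295
Country Y:
  Sum of ASFRs = 185.6 + 192.5 + 116.4 + 56.8 + 15.8 + 3.0 = 570.1
  TFR = 5 × 570.1 / 1000 = 2.8505
Difference = 5.2295 − 2.8505 = 2.379

2.38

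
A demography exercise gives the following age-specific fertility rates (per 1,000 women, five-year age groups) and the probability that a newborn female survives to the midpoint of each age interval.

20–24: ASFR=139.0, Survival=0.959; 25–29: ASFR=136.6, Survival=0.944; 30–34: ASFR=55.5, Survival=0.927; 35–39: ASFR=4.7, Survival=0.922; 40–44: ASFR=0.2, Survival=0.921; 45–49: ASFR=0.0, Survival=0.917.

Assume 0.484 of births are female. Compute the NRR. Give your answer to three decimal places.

0.770

Proportion female at birth = 0.484.
Weighting each age-specific rate by interval width and survival:
  20–24: 5 × 139.0/1000 × 0.959 = 0.66651
  25–29: 5 × 136.6/1000 × 0.944 = 0.64475
  30–34: 5 × 55.5/1000 × 0.927 = 0.25724
  35–39: 5 × 4.7/1000 × 0.922 = 0.02167
  40–44: 5 × 0.2/1000 × 0.921 = 0.00092
  45–49: 5 × 0.0/1000 × 0.917 = 0.00000
Sum = 1.59109
NRR = 0.484 × 1.59109 = 0.77009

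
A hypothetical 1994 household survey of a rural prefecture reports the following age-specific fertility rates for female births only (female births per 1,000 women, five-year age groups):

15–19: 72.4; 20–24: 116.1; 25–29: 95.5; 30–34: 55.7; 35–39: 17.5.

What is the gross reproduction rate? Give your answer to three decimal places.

Sum of female ASFRs = 72.4 + 116.1 + 95.5 + 55.7 + 17.5 = 357.2
GRR = 5 × 357.2 / 1000 = 1.786

1.786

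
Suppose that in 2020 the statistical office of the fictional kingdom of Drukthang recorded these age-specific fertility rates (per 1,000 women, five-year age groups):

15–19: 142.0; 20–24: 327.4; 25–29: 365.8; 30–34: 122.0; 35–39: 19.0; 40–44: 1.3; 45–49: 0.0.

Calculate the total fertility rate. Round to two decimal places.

Sum of ASFRs = 142.0 + 327.4 + 365.8 + 122.0 + 19.0 + 1.3 + 0.0 = 977.5
TFR = 5 × 977.5 / 1000 = 4.8875

4.89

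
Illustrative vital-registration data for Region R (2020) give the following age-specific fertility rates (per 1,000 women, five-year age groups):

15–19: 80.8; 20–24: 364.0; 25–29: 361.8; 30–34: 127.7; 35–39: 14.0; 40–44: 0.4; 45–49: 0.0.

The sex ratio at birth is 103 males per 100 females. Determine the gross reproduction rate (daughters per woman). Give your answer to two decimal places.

Proportion female at birth = 100 / (100 + 103) = 0.49261.
Sum of ASFRs = 80.8 + 364.0 + 361.8 + 127.7 + 14.0 + 0.4 + 0.0 = 948.7
TFR = 5 × 948.7 / 1000 = 4.7435
GRR = 0.49261 × 4.7435 = 2.33670

2.34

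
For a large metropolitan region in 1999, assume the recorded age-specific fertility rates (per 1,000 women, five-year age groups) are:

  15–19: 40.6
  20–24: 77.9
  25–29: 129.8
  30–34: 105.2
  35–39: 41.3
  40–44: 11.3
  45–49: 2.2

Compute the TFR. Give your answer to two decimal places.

2.04

Sum of ASFRs = 40.6 + 77.9 + 129.8 + 105.2 + 41.3 + 11.3 + 2.2 = 408.3
TFR = 5 × 408.3 / 1000 = 2.0415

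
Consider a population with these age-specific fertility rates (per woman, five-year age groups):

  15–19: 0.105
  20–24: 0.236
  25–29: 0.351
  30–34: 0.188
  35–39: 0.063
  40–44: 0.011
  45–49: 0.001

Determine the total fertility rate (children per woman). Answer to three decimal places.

4.775

Sum of ASFRs = 0.105 + 0.236 + 0.351 + 0.188 + 0.063 + 0.011 + 0.001 = 0.955
TFR = 5 × 0.955 = 4.775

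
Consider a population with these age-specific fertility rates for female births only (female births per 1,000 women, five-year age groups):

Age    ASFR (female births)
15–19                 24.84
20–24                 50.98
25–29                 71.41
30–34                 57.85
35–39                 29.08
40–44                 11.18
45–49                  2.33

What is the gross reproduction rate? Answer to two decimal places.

Sum of female ASFRs = 24.84 + 50.98 + 71.41 + 57.85 + 29.08 + 11.18 + 2.33 = 247.67
GRR = 5 × 247.67 / 1000 = 1.23835

1.24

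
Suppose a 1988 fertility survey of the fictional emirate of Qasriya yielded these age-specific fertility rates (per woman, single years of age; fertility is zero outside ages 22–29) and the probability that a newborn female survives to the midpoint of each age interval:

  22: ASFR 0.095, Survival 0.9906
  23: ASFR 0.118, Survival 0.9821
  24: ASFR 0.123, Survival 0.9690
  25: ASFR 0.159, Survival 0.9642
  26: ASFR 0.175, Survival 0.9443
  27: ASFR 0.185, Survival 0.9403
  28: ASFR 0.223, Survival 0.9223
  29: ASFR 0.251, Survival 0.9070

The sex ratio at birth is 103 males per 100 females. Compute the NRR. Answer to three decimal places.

0.618

Proportion female at birth = 100 / (100 + 103) = 0.49261.
Weighting each age-specific rate by interval width and survival:
  22: 1 × 0.095 × 0.9906 = 0.09411
  23: 1 × 0.118 × 0.9821 = 0.11589
  24: 1 × 0.123 × 0.9690 = 0.11919
  25: 1 × 0.159 × 0.9642 = 0.15331
  26: 1 × 0.175 × 0.9443 = 0.16525
  27: 1 × 0.185 × 0.9403 = 0.17396
  28: 1 × 0.223 × 0.9223 = 0.20567
  29: 1 × 0.251 × 0.9070 = 0.22766
Sum = 1.25504
NRR = 0.49261 × 1.25504 = 0.61825
NRR < 1, so the cohort does not fully replace itself.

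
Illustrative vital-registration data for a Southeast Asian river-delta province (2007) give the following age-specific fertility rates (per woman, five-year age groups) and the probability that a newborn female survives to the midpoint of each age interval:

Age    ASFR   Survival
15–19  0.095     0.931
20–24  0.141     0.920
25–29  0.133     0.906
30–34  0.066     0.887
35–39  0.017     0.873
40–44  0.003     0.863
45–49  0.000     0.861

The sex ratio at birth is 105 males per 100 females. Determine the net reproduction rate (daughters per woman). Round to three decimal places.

Proportion female at birth = 100 / (100 + 105) = 0.48780.
Weighting each age-specific rate by interval width and survival:
  15–19: 5 × 0.095 × 0.931 = 0.44223
  20–24: 5 × 0.141 × 0.920 = 0.64860
  25–29: 5 × 0.133 × 0.906 = 0.60249
  30–34: 5 × 0.066 × 0.887 = 0.29271
  35–39: 5 × 0.017 × 0.873 = 0.07421
  40–44: 5 × 0.003 × 0.863 = 0.01295
  45–49: 5 × 0.000 × 0.861 = 0.00000
Sum = 2.07319
NRR = 0.48780 × 2.07319 = 1.01130

1.011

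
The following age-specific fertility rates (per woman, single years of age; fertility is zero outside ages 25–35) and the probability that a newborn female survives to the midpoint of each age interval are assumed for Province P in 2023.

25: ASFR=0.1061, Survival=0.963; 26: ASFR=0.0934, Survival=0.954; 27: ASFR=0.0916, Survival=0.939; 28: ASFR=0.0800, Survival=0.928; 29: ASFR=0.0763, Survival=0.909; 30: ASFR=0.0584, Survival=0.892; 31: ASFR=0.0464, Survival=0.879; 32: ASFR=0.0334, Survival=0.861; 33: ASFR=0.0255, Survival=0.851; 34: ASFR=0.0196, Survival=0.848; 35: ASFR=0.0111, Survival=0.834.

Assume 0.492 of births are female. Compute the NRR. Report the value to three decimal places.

Proportion female at birth = 0.492.
Each age group contributes 1 × ASFR × survival:
  25: 1 × 0.1061 × 0.963 = 0.10217
  26: 1 × 0.0934 × 0.954 = 0.08910
  27: 1 × 0.0916 × 0.939 = 0.08601
  28: 1 × 0.0800 × 0.928 = 0.07424
  29: 1 × 0.0763 × 0.909 = 0.06936
  30: 1 × 0.0584 × 0.892 = 0.05209
  31: 1 × 0.0464 × 0.879 = 0.04079
  32: 1 × 0.0334 × 0.861 = 0.02876
  33: 1 × 0.0255 × 0.851 = 0.02170
  34: 1 × 0.0196 × 0.848 = 0.01662
  35: 1 × 0.0111 × 0.834 = 0.00926
Sum = 0.59010
NRR = 0.492 × 0.59010 = 0.29033
NRR < 1, so the cohort does not fully replace itself.

0.290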